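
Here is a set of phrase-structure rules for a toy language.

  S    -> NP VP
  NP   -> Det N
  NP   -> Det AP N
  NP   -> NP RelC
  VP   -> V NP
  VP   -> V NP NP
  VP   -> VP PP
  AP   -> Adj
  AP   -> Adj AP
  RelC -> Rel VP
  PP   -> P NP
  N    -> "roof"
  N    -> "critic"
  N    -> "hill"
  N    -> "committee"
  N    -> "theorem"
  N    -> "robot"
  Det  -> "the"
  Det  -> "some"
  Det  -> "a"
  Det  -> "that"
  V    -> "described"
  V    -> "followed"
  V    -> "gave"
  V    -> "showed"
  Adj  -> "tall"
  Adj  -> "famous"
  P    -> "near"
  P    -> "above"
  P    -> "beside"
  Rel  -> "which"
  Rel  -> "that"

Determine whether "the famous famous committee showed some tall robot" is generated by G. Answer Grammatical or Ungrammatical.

[S [NP [Det the] [AP [Adj famous] [AP [Adj famous]]] [N committee]] [VP [V showed] [NP [Det some] [AP [Adj tall]] [N robot]]]]
Every word is introduced by a lexical rule and the phrasal rules combine the resulting categories into a single S.

Grammatical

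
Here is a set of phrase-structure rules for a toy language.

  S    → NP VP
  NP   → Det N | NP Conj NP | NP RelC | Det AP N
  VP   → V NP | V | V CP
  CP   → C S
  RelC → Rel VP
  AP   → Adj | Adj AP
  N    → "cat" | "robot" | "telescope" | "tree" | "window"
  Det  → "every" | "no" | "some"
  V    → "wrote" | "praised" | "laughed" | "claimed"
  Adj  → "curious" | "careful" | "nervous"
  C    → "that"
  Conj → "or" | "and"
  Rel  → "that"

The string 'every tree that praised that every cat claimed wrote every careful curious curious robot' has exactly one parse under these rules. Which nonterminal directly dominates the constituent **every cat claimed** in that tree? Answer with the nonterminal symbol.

[S [NP [NP [Det every] [N tree]] [RelC [Rel that] [VP [V praised] [CP [C that] [S [NP [Det every] [N cat]] [VP [V claimed]]]]]]] [VP [V wrote] [NP [Det every] [AP [Adj careful] [AP [Adj curious] [AP [Adj curious]]]] [N robot]]]]
The span 'every cat claimed' is the S node built by S → NP VP.
Its mother is the CP built by CP → C S.

CP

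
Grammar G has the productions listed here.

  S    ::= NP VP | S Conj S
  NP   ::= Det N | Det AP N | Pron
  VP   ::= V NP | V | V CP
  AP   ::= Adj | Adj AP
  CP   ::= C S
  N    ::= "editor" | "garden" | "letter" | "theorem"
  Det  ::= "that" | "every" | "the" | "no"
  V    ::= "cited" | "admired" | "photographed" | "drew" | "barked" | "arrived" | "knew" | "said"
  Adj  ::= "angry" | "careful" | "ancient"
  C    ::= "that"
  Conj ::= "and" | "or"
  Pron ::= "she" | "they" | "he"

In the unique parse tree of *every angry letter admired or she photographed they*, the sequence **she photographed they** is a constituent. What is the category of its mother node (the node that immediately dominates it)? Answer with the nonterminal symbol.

[S [S [NP [Det every] [AP [Adj angry]] [N letter]] [VP [V admired]]] [Conj or] [S [NP [Pron she]] [VP [V photographed] [NP [Pron they]]]]]
The span 'she photographed they' is the S node built by S → NP VP.
Its mother is the S built by S → S Conj S.

S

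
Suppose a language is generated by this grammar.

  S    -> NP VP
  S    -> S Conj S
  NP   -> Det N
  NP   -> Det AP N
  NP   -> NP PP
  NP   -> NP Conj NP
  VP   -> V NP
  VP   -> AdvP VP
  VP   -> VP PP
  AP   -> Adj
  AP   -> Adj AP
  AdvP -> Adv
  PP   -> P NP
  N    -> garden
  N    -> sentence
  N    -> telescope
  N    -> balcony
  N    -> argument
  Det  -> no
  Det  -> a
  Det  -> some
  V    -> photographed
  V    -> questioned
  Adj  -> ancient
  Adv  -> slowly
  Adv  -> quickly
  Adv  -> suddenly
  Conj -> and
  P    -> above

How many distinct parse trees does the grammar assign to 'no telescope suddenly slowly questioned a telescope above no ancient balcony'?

Two of the 4 distinct bracketings:
[S [NP [Det no] [N telescope]] [VP [AdvP [Adv suddenly]] [VP [AdvP [Adv slowly]] [VP [V questioned] [NP [NP [Det a] [N telescope]] [PP [P above] [NP [Det no] [AP [Adj ancient]] [N balcony]]]]]]]]
[S [NP [Det no] [N telescope]] [VP [AdvP [Adv suddenly]] [VP [AdvP [Adv slowly]] [VP [VP [V questioned] [NP [Det a] [N telescope]]] [PP [P above] [NP [Det no] [AP [Adj ancient]] [N balcony]]]]]]]
The difference turns on whether NP → NP PP is used at the relevant span, versus an alternative expansion of NP.

4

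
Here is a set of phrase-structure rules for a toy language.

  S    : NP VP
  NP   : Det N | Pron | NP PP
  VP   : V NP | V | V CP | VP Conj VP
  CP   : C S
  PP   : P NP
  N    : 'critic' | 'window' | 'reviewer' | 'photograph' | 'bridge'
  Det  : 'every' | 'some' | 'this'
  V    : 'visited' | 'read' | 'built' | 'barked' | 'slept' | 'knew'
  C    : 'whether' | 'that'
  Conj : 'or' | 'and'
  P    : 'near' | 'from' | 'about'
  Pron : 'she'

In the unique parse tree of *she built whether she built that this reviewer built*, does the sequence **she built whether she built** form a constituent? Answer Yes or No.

No

[S [NP [Pron she]] [VP [V built] [CP [C whether] [S [NP [Pron she]] [VP [V built] [CP [C that] [S [NP [Det this] [N reviewer]] [VP [V built]]]]]]]]]
The smallest constituent containing 'she built whether she built' is the S spanning 'she built whether she built that this reviewer built'; no single node in the tree dominates exactly the given words.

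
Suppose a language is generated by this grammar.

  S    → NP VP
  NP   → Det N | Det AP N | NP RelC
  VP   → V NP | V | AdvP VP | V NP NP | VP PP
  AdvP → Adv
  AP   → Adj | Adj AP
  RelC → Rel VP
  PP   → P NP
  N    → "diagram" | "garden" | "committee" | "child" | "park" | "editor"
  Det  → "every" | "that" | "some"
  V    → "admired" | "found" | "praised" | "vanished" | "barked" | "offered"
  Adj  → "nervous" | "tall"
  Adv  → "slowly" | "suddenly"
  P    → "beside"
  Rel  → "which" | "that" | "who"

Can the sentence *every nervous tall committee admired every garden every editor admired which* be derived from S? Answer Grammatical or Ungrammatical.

For S → NP VP, the only prefix that parses as NP is 'every nervous tall committee', but the remainder 'admired every garden every editor admired which' is not a VP under these rules.

Ungrammatical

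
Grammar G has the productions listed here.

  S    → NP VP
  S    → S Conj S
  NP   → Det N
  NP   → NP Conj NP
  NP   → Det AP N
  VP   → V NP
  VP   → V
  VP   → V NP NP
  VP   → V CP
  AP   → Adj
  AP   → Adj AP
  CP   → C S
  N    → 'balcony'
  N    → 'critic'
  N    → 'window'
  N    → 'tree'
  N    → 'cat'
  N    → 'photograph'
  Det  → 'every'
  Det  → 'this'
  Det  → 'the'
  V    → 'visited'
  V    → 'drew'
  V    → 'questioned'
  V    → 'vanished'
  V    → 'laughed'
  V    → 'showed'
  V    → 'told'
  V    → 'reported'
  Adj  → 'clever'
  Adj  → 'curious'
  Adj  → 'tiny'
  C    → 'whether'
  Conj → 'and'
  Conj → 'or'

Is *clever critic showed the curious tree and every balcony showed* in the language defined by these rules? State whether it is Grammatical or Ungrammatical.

For S → NP VP, no prefix of the string parses as an NP. The alternative S rule S → S Conj S likewise has no satisfying split.

Ungrammatical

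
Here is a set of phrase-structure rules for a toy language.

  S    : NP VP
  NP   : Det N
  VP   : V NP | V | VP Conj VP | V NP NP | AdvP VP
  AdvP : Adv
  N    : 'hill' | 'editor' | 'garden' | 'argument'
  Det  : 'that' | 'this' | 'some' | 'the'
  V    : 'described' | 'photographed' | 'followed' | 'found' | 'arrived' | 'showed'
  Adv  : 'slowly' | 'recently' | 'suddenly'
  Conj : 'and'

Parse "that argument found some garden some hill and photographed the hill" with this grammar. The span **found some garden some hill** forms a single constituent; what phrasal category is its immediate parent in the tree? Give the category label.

VP

S
  NP
    Det: that
    N: argument
  VP
    VP
      V: found
      NP
        Det: some
        N: garden
      NP
        Det: some
        N: hill
    Conj: and
    VP
      V: photographed
      NP
        Det: the
        N: hill
The span 'found some garden some hill' is the VP node built by VP → V NP NP.
Its mother is the VP built by VP → VP Conj VP.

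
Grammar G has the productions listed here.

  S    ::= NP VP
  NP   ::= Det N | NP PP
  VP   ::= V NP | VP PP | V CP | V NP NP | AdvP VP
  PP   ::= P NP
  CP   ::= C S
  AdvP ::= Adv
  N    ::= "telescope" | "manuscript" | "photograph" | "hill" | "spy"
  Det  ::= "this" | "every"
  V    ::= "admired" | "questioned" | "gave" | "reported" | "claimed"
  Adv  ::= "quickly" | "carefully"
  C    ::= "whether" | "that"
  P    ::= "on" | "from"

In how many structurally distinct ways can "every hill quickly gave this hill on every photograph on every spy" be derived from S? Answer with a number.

9

Two of the 9 distinct bracketings:
[S [NP [Det every] [N hill]] [VP [VP [AdvP [Adv quickly]] [VP [V gave] [NP [Det this] [N hill]]]] [PP [P on] [NP [NP [Det every] [N photograph]] [PP [P on] [NP [Det every] [N spy]]]]]]]
[S [NP [Det every] [N hill]] [VP [VP [VP [AdvP [Adv quickly]] [VP [V gave] [NP [Det this] [N hill]]]] [PP [P on] [NP [Det every] [N photograph]]]] [PP [P on] [NP [Det every] [N spy]]]]]
The difference turns on whether NP → NP PP is used at the relevant span, versus an alternative expansion of NP.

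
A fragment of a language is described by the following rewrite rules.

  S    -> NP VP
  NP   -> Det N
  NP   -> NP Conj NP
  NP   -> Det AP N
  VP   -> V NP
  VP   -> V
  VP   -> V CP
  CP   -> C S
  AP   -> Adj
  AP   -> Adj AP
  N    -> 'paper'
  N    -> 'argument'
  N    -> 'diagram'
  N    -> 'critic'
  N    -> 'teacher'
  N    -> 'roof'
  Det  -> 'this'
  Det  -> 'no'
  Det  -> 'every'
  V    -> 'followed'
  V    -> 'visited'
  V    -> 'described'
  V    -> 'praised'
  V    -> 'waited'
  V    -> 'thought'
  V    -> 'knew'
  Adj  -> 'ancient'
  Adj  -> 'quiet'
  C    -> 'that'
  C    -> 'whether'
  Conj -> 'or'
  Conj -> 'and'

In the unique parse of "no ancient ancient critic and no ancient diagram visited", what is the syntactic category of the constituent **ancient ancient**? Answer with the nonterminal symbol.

AP

[S [NP [NP [Det no] [AP [Adj ancient] [AP [Adj ancient]]] [N critic]] [Conj and] [NP [Det no] [AP [Adj ancient]] [N diagram]]] [VP [V visited]]]
The span 'ancient ancient' is the AP node built by AP → Adj AP.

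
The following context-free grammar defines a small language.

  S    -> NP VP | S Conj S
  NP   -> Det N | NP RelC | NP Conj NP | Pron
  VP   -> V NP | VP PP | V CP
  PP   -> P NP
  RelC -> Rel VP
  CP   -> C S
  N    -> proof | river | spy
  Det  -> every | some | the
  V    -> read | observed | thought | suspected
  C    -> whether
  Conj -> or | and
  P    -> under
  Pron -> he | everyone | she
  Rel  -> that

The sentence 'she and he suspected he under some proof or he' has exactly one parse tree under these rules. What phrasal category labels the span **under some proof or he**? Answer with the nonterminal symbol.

[S [NP [NP [Pron she]] [Conj and] [NP [Pron he]]] [VP [VP [V suspected] [NP [Pron he]]] [PP [P under] [NP [NP [Det some] [N proof]] [Conj or] [NP [Pron he]]]]]]
The span 'under some proof or he' is the PP node built by PP → P NP.

PP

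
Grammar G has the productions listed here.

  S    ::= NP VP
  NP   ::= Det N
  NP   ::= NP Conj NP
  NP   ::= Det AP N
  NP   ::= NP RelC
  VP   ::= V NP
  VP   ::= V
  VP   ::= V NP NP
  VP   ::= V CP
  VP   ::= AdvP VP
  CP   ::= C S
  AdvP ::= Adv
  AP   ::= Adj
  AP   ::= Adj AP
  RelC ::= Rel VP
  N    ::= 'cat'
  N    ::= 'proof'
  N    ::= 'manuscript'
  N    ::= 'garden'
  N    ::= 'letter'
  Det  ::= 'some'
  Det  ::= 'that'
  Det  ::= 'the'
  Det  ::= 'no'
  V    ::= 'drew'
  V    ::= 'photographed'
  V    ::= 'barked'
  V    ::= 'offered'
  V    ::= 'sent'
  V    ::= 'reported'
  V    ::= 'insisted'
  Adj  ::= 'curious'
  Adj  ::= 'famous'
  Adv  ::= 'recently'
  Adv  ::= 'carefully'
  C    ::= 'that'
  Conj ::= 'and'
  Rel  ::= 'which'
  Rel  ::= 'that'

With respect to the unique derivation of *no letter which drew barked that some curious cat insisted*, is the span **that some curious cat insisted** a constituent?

[S [NP [NP [Det no] [N letter]] [RelC [Rel which] [VP [V drew]]]] [VP [V barked] [CP [C that] [S [NP [Det some] [AP [Adj curious]] [N cat]] [VP [V insisted]]]]]]
The words 'that some curious cat insisted' are exhaustively dominated by a single CP node (built by CP → C S), so they form a constituent.

Yes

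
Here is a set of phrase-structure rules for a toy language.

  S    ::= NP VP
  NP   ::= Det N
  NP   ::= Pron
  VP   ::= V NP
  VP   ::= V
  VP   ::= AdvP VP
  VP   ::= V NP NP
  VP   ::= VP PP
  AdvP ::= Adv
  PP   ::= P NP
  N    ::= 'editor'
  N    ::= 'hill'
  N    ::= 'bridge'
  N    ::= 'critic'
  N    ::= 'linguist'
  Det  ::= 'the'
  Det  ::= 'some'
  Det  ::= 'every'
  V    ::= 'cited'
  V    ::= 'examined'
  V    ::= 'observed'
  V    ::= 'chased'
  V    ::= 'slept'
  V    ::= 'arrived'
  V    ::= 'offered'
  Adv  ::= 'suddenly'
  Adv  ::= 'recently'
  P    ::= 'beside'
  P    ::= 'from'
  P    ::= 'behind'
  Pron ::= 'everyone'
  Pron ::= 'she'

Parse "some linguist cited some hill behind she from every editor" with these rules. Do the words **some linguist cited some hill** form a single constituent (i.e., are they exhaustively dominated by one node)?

[S [NP [Det some] [N linguist]] [VP [VP [VP [V cited] [NP [Det some] [N hill]]] [PP [P behind] [NP [Pron she]]]] [PP [P from] [NP [Det every] [N editor]]]]]
The smallest constituent containing 'some linguist cited some hill' is the S spanning 'some linguist cited some hill behind she from every editor'; no single node in the tree dominates exactly the given words.

No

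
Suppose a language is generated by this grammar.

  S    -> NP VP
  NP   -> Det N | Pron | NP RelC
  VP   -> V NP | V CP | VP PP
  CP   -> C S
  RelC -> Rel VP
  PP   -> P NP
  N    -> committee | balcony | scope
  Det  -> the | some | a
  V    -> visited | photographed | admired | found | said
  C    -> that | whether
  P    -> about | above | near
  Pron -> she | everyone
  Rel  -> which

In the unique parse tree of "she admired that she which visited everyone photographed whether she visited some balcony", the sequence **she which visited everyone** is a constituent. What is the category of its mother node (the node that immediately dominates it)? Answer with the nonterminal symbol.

S

S
  NP
    Pron: she
  VP
    V: admired
    CP
      C: that
      S
        NP
          NP
            Pron: she
          RelC
            Rel: which
            VP
              V: visited
              NP
                Pron: everyone
        VP
          V: photographed
          CP
            C: whether
            S
              NP
                Pron: she
              VP
                V: visited
                NP
                  Det: some
                  N: balcony
The span 'she which visited everyone' is the NP node built by NP → NP RelC.
Its mother is the S built by S → NP VP.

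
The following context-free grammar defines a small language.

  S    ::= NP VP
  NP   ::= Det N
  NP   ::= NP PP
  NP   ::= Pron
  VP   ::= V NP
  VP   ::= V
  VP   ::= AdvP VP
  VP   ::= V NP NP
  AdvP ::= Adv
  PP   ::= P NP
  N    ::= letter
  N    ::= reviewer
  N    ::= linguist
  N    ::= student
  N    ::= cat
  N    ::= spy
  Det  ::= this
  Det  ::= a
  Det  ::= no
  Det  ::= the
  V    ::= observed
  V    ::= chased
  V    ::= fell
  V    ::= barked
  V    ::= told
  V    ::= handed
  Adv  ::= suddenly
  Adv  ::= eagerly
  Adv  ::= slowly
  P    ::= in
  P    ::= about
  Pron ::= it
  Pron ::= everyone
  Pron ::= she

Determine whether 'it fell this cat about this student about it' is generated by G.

Grammatical

[S [NP [Pron it]] [VP [V fell] [NP [NP [Det this] [N cat]] [PP [P about] [NP [NP [Det this] [N student]] [PP [P about] [NP [Pron it]]]]]]]]
Each bracket corresponds to one application of a listed rule, so the string is derivable from S.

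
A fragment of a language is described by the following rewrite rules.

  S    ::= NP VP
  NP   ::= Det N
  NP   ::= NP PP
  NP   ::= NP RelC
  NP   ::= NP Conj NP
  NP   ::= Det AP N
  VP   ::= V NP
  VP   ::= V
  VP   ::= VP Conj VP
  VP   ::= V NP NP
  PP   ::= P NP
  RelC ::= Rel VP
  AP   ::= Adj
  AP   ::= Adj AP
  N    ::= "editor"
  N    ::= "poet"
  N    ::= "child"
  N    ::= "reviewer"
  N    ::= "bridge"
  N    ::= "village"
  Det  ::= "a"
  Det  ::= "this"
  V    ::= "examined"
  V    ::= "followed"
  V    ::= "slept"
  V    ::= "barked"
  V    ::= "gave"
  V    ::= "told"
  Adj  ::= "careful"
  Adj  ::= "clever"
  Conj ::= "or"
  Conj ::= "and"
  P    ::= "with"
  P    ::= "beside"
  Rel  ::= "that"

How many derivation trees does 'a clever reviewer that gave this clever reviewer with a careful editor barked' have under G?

The two bracketings:
[S [NP [NP [NP [Det a] [AP [Adj clever]] [N reviewer]] [RelC [Rel that] [VP [V gave] [NP [Det this] [AP [Adj clever]] [N reviewer]]]]] [PP [P with] [NP [Det a] [AP [Adj careful]] [N editor]]]] [VP [V barked]]]
[S [NP [NP [Det a] [AP [Adj clever]] [N reviewer]] [RelC [Rel that] [VP [V gave] [NP [NP [Det this] [AP [Adj clever]] [N reviewer]] [PP [P with] [NP [Det a] [AP [Adj careful]] [N editor]]]]]]] [VP [V barked]]]
The trees differ in how a recursive rule is bracketed over the same span.

2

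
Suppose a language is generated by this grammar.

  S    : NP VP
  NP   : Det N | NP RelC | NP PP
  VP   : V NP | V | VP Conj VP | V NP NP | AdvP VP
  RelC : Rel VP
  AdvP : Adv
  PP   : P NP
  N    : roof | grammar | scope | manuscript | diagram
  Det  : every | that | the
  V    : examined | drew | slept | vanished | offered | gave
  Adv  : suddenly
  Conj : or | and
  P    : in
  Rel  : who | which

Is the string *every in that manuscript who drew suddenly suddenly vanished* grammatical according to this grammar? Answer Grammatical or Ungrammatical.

A Det word can never sit immediately before a P word in any string this grammar generates, so the substring 'every in' rules out a derivation.

Ungrammatical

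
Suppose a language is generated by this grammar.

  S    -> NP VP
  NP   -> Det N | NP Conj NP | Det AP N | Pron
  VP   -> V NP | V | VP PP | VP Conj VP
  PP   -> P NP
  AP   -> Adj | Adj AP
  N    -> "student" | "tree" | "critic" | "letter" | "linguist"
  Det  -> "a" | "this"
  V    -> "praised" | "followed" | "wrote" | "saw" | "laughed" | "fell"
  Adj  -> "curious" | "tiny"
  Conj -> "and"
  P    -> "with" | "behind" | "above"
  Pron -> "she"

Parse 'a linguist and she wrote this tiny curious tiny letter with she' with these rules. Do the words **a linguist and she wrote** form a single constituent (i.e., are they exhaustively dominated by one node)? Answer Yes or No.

[S [NP [NP [Det a] [N linguist]] [Conj and] [NP [Pron she]]] [VP [VP [V wrote] [NP [Det this] [AP [Adj tiny] [AP [Adj curious] [AP [Adj tiny]]]] [N letter]]] [PP [P with] [NP [Pron she]]]]]
The smallest constituent containing 'a linguist and she wrote' is the S spanning 'a linguist and she wrote this tiny curious tiny letter with she'; no single node in the tree dominates exactly the given words.

No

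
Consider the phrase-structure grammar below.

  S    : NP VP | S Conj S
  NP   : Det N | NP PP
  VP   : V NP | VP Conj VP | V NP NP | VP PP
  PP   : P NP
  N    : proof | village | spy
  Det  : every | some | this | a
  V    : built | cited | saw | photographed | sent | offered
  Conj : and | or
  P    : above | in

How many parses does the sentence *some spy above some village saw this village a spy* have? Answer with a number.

1

[S [NP [NP [Det some] [N spy]] [PP [P above] [NP [Det some] [N village]]]] [VP [V saw] [NP [Det this] [N village]] [NP [Det a] [N spy]]]]
No rule offers an alternative attachment or grouping for any span, so this is the only derivation.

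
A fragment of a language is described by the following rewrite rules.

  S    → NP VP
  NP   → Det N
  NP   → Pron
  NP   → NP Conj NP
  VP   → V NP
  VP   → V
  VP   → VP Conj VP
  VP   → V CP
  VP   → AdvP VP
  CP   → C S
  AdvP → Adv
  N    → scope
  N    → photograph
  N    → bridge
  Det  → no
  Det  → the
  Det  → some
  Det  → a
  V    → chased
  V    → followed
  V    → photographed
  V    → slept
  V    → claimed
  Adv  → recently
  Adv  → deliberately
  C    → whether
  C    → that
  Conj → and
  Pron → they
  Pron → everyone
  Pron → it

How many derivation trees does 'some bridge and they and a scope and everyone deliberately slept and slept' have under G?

10

Two of the 10 distinct bracketings:
[S [NP [NP [Det some] [N bridge]] [Conj and] [NP [NP [Pron they]] [Conj and] [NP [NP [Det a] [N scope]] [Conj and] [NP [Pron everyone]]]]] [VP [VP [AdvP [Adv deliberately]] [VP [V slept]]] [Conj and] [VP [V slept]]]]
[S [NP [NP [Det some] [N bridge]] [Conj and] [NP [NP [Pron they]] [Conj and] [NP [NP [Det a] [N scope]] [Conj and] [NP [Pron everyone]]]]] [VP [AdvP [Adv deliberately]] [VP [VP [V slept]] [Conj and] [VP [V slept]]]]]
The trees differ in how a recursive rule is bracketed over the same span.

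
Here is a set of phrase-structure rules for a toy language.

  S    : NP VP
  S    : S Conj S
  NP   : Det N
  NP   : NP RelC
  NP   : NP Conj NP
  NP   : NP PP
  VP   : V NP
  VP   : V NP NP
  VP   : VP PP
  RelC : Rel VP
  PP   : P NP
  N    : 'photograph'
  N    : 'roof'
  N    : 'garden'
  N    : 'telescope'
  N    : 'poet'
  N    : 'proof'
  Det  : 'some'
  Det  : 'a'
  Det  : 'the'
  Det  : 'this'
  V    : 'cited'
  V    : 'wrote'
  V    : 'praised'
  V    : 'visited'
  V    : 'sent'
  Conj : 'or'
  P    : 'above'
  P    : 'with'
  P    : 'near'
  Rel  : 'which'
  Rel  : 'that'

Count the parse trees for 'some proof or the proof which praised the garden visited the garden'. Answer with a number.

2

The two bracketings:
[S [NP [NP [NP [Det some] [N proof]] [Conj or] [NP [Det the] [N proof]]] [RelC [Rel which] [VP [V praised] [NP [Det the] [N garden]]]]] [VP [V visited] [NP [Det the] [N garden]]]]
[S [NP [NP [Det some] [N proof]] [Conj or] [NP [NP [Det the] [N proof]] [RelC [Rel which] [VP [V praised] [NP [Det the] [N garden]]]]]] [VP [V visited] [NP [Det the] [N garden]]]]
The trees differ in how a recursive rule is bracketed over the same span.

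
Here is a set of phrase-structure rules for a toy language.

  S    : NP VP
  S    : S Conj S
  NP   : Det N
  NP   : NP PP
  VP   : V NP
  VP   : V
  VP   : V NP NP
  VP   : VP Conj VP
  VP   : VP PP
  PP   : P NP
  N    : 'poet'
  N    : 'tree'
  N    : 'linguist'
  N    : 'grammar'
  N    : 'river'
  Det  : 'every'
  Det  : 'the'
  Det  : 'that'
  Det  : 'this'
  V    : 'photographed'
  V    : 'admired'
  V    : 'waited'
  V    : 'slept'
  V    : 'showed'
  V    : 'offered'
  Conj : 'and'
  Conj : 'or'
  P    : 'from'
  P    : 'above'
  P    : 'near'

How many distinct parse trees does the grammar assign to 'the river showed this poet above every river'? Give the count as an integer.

2

The two bracketings:
[S [NP [Det the] [N river]] [VP [V showed] [NP [NP [Det this] [N poet]] [PP [P above] [NP [Det every] [N river]]]]]]
[S [NP [Det the] [N river]] [VP [VP [V showed] [NP [Det this] [N poet]]] [PP [P above] [NP [Det every] [N river]]]]]
The difference turns on whether NP → NP PP is used at the relevant span, versus an alternative expansion of NP.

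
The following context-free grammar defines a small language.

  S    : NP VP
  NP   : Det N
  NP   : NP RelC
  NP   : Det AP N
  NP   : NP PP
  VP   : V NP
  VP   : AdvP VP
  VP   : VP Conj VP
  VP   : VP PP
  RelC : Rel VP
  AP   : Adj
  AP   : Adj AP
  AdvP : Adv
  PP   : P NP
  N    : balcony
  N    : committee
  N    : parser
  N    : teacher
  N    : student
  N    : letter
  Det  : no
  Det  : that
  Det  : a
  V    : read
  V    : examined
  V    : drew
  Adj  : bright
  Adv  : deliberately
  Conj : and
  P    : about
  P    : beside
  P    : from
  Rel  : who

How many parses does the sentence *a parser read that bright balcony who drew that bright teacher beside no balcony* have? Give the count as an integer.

Two of the 4 distinct bracketings:
[S [NP [Det a] [N parser]] [VP [V read] [NP [NP [Det that] [AP [Adj bright]] [N balcony]] [RelC [Rel who] [VP [V drew] [NP [NP [Det that] [AP [Adj bright]] [N teacher]] [PP [P beside] [NP [Det no] [N balcony]]]]]]]]]
[S [NP [Det a] [N parser]] [VP [V read] [NP [NP [Det that] [AP [Adj bright]] [N balcony]] [RelC [Rel who] [VP [VP [V drew] [NP [Det that] [AP [Adj bright]] [N teacher]]] [PP [P beside] [NP [Det no] [N balcony]]]]]]]]
The difference turns on whether NP → NP PP is used at the relevant span, versus an alternative expansion of NP.

4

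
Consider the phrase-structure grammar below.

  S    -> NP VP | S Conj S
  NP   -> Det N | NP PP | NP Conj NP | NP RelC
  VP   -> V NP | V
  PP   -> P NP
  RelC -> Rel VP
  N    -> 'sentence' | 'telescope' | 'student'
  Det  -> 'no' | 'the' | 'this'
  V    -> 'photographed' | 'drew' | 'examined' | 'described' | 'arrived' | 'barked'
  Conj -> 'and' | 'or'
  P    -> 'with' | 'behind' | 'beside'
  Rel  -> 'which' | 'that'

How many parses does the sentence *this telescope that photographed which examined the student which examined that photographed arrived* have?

3

Two of the 3 distinct bracketings:
[S [NP [NP [NP [Det this] [N telescope]] [RelC [Rel that] [VP [V photographed]]]] [RelC [Rel which] [VP [V examined] [NP [NP [NP [Det the] [N student]] [RelC [Rel which] [VP [V examined]]]] [RelC [Rel that] [VP [V photographed]]]]]]] [VP [V arrived]]]
[S [NP [NP [NP [NP [Det this] [N telescope]] [RelC [Rel that] [VP [V photographed]]]] [RelC [Rel which] [VP [V examined] [NP [NP [Det the] [N student]] [RelC [Rel which] [VP [V examined]]]]]]] [RelC [Rel that] [VP [V photographed]]]] [VP [V arrived]]]
The trees differ in how a recursive rule is bracketed over the same span.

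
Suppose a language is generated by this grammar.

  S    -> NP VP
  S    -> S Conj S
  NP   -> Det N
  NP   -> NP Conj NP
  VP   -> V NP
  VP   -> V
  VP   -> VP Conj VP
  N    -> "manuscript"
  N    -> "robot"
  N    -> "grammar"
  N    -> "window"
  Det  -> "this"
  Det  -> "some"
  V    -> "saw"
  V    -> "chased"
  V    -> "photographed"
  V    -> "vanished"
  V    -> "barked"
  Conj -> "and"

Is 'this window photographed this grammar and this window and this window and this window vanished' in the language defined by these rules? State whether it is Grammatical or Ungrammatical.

Grammatical

[S [S [NP [Det this] [N window]] [VP [V photographed] [NP [Det this] [N grammar]]]] [Conj and] [S [NP [NP [Det this] [N window]] [Conj and] [NP [NP [Det this] [N window]] [Conj and] [NP [Det this] [N window]]]] [VP [V vanished]]]]
Every word is introduced by a lexical rule and the phrasal rules combine the resulting categories into a single S.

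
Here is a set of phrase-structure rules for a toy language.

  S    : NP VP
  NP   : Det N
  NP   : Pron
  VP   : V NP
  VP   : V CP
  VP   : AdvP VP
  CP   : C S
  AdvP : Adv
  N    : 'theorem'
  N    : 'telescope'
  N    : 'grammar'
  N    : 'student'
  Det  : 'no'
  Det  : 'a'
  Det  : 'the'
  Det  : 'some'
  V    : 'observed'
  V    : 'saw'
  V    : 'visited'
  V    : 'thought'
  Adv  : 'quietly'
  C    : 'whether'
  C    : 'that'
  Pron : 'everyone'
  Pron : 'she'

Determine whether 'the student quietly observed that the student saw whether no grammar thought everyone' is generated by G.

[S [NP [Det the] [N student]] [VP [AdvP [Adv quietly]] [VP [V observed] [CP [C that] [S [NP [Det the] [N student]] [VP [V saw] [CP [C whether] [S [NP [Det no] [N grammar]] [VP [V thought] [NP [Pron everyone]]]]]]]]]]]
The bracketing above is licensed at every node by one of the given productions, with S at the root.

Grammatical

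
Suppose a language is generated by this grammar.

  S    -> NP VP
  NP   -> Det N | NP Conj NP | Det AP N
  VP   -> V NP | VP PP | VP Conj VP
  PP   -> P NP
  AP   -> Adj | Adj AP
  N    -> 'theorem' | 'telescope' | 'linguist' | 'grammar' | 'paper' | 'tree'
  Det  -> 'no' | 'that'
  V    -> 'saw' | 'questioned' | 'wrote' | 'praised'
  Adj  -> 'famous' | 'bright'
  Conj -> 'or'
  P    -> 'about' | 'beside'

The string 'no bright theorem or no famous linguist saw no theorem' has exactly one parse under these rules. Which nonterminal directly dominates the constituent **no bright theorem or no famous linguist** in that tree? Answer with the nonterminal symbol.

S

S
  NP
    NP
      Det: no
      AP
        Adj: bright
      N: theorem
    Conj: or
    NP
      Det: no
      AP
        Adj: famous
      N: linguist
  VP
    V: saw
    NP
      Det: no
      N: theorem
The span 'no bright theorem or no famous linguist' is the NP node built by NP → NP Conj NP.
Its mother is the S built by S → NP VP.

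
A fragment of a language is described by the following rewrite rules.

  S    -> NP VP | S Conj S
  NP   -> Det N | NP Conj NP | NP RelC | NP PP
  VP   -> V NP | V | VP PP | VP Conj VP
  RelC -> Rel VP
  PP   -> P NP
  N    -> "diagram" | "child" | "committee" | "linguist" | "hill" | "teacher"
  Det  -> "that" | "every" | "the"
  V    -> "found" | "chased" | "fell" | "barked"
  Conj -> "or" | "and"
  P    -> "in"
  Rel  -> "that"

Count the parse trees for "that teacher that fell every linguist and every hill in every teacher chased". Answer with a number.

Two of the 6 distinct bracketings:
[S [NP [NP [NP [Det that] [N teacher]] [RelC [Rel that] [VP [V fell] [NP [Det every] [N linguist]]]]] [Conj and] [NP [NP [Det every] [N hill]] [PP [P in] [NP [Det every] [N teacher]]]]] [VP [V chased]]]
[S [NP [NP [Det that] [N teacher]] [RelC [Rel that] [VP [V fell] [NP [NP [Det every] [N linguist]] [Conj and] [NP [NP [Det every] [N hill]] [PP [P in] [NP [Det every] [N teacher]]]]]]]] [VP [V chased]]]
The trees differ in how a recursive rule is bracketed over the same span.

6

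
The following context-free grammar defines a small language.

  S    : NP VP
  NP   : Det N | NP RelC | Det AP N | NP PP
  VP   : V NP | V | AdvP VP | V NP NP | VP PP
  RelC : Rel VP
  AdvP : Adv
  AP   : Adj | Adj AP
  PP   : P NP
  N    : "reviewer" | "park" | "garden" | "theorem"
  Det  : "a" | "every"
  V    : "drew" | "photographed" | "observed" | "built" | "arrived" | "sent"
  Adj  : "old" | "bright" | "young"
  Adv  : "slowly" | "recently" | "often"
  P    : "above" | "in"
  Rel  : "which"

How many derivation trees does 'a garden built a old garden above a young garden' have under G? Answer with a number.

The two bracketings:
[S [NP [Det a] [N garden]] [VP [V built] [NP [NP [Det a] [AP [Adj old]] [N garden]] [PP [P above] [NP [Det a] [AP [Adj young]] [N garden]]]]]]
[S [NP [Det a] [N garden]] [VP [VP [V built] [NP [Det a] [AP [Adj old]] [N garden]]] [PP [P above] [NP [Det a] [AP [Adj young]] [N garden]]]]]
The difference turns on whether NP → NP PP is used at the relevant span, versus an alternative expansion of NP.

2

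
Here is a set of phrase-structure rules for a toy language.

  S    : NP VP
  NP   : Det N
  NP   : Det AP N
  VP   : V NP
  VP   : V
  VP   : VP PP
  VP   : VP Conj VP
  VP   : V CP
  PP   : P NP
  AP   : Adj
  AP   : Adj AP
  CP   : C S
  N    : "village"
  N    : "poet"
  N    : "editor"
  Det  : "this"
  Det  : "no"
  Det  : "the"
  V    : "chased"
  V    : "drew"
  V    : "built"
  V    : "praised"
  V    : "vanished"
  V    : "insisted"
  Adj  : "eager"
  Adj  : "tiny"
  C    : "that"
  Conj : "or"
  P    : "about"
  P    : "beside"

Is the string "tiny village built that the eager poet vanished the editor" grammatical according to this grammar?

For S → NP VP, no prefix of the string parses as an NP.

Ungrammatical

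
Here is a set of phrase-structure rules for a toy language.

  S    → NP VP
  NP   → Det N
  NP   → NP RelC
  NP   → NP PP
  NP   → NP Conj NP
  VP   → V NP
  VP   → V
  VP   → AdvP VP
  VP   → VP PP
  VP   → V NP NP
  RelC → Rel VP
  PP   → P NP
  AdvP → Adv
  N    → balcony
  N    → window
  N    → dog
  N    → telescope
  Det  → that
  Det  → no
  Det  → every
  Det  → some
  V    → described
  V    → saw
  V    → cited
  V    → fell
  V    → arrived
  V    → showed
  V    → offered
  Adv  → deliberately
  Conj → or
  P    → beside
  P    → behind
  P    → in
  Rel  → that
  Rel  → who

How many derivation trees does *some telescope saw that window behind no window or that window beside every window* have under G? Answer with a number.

10

Two of the 10 distinct bracketings:
[S [NP [Det some] [N telescope]] [VP [V saw] [NP [NP [Det that] [N window]] [PP [P behind] [NP [NP [NP [Det no] [N window]] [Conj or] [NP [Det that] [N window]]] [PP [P beside] [NP [Det every] [N window]]]]]]]]
[S [NP [Det some] [N telescope]] [VP [V saw] [NP [NP [Det that] [N window]] [PP [P behind] [NP [NP [Det no] [N window]] [Conj or] [NP [NP [Det that] [N window]] [PP [P beside] [NP [Det every] [N window]]]]]]]]]
The trees differ in how a recursive rule is bracketed over the same span.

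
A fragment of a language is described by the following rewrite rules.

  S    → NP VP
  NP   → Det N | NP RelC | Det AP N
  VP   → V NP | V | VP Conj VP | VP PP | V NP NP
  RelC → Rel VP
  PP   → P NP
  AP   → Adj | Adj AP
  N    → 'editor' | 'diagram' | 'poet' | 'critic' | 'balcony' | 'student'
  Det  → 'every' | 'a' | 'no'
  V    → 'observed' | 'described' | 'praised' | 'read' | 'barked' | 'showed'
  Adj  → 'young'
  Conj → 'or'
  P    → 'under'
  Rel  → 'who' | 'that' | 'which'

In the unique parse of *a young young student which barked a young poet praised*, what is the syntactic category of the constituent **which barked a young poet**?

RelC

S
  NP
    NP
      Det: a
      AP
        Adj: young
        AP
          Adj: young
      N: student
    RelC
      Rel: which
      VP
        V: barked
        NP
          Det: a
          AP
            Adj: young
          N: poet
  VP
    V: praised
The span 'which barked a young poet' is the RelC node built by RelC → Rel VP.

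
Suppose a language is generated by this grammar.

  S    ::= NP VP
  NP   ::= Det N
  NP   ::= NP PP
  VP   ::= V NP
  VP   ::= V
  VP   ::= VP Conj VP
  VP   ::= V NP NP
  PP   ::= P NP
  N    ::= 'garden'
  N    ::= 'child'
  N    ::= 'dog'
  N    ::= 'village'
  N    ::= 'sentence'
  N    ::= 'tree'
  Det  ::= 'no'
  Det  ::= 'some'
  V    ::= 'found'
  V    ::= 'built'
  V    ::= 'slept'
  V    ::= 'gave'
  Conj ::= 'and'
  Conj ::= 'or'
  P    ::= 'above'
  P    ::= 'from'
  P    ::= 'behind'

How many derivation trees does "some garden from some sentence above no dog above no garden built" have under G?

Two of the 5 distinct bracketings:
[S [NP [NP [Det some] [N garden]] [PP [P from] [NP [NP [Det some] [N sentence]] [PP [P above] [NP [NP [Det no] [N dog]] [PP [P above] [NP [Det no] [N garden]]]]]]]] [VP [V built]]]
[S [NP [NP [Det some] [N garden]] [PP [P from] [NP [NP [NP [Det some] [N sentence]] [PP [P above] [NP [Det no] [N dog]]]] [PP [P above] [NP [Det no] [N garden]]]]]] [VP [V built]]]
The trees differ in how a recursive rule is bracketed over the same span.

5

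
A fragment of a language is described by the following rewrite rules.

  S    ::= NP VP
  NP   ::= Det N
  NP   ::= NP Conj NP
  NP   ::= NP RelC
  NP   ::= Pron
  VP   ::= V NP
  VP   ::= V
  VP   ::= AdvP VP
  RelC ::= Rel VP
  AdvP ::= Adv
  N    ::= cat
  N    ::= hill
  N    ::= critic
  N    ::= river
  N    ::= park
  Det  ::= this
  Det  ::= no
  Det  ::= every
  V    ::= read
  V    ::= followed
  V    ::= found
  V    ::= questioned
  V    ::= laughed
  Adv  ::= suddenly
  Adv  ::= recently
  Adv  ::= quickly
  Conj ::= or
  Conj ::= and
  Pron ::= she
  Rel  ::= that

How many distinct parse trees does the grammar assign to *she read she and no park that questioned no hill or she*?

5

Two of the 5 distinct bracketings:
[S [NP [Pron she]] [VP [V read] [NP [NP [Pron she]] [Conj and] [NP [NP [NP [Det no] [N park]] [RelC [Rel that] [VP [V questioned] [NP [Det no] [N hill]]]]] [Conj or] [NP [Pron she]]]]]]
[S [NP [Pron she]] [VP [V read] [NP [NP [Pron she]] [Conj and] [NP [NP [Det no] [N park]] [RelC [Rel that] [VP [V questioned] [NP [NP [Det no] [N hill]] [Conj or] [NP [Pron she]]]]]]]]]
The trees differ in how a recursive rule is bracketed over the same span.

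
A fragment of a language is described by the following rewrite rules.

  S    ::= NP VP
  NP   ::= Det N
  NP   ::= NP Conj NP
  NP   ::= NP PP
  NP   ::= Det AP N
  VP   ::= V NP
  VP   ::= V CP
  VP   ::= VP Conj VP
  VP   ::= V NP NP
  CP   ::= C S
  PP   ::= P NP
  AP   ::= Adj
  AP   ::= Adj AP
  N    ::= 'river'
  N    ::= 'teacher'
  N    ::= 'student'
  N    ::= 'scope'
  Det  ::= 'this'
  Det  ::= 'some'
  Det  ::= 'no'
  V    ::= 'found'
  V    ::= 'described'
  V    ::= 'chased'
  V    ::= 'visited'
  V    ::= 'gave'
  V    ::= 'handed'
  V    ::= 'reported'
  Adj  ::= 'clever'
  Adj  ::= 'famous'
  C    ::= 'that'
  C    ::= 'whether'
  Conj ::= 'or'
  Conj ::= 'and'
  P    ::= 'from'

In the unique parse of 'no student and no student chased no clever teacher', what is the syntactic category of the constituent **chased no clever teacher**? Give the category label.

S
  NP
    NP
      Det: no
      N: student
    Conj: and
    NP
      Det: no
      N: student
  VP
    V: chased
    NP
      Det: no
      AP
        Adj: clever
      N: teacher
The span 'chased no clever teacher' is the VP node built by VP → V NP.

VP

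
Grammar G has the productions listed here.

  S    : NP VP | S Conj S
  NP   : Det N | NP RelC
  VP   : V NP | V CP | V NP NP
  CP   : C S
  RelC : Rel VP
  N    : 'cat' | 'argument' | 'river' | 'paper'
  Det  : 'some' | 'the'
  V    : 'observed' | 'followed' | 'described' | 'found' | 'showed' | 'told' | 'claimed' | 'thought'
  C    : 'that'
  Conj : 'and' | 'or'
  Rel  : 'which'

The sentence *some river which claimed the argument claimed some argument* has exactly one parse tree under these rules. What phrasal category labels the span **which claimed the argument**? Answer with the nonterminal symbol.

RelC

[S [NP [NP [Det some] [N river]] [RelC [Rel which] [VP [V claimed] [NP [Det the] [N argument]]]]] [VP [V claimed] [NP [Det some] [N argument]]]]
The span 'which claimed the argument' is the RelC node built by RelC → Rel VP.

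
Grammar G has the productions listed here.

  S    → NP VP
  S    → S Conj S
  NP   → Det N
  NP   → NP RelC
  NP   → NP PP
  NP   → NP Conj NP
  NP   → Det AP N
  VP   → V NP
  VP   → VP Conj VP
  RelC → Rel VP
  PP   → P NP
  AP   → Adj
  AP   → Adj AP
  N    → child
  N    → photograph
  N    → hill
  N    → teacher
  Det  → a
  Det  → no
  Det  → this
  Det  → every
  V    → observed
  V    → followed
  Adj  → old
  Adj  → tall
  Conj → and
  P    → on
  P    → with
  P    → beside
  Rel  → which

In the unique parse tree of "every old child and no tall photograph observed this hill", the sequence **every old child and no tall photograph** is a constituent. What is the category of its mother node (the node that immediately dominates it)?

S

S
  NP
    NP
      Det: every
      AP
        Adj: old
      N: child
    Conj: and
    NP
      Det: no
      AP
        Adj: tall
      N: photograph
  VP
    V: observed
    NP
      Det: this
      N: hill
The span 'every old child and no tall photograph' is the NP node built by NP → NP Conj NP.
Its mother is the S built by S → NP VP.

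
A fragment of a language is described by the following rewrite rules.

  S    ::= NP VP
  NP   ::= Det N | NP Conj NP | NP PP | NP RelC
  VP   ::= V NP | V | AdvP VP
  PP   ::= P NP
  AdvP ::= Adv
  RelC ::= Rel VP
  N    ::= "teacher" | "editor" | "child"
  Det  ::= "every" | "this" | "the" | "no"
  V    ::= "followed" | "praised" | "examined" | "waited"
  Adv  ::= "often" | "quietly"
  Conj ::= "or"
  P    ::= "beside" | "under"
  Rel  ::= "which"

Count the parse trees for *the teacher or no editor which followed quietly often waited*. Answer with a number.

The two bracketings:
[S [NP [NP [Det the] [N teacher]] [Conj or] [NP [NP [Det no] [N editor]] [RelC [Rel which] [VP [V followed]]]]] [VP [AdvP [Adv quietly]] [VP [AdvP [Adv often]] [VP [V waited]]]]]
[S [NP [NP [NP [Det the] [N teacher]] [Conj or] [NP [Det no] [N editor]]] [RelC [Rel which] [VP [V followed]]]] [VP [AdvP [Adv quietly]] [VP [AdvP [Adv often]] [VP [V waited]]]]]
The trees differ in how a recursive rule is bracketed over the same span.

2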